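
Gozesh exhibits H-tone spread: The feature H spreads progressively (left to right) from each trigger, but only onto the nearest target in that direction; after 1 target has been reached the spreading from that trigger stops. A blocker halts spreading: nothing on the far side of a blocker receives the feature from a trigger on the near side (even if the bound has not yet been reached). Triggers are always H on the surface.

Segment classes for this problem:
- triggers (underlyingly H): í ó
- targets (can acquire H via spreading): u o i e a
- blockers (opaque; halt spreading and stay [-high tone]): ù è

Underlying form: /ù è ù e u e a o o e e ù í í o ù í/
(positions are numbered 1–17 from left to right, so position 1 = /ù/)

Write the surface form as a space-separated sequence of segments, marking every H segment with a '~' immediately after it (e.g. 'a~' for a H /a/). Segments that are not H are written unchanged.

ù è ù e u e a o o e e ù í~ í~ o~ ù í~

From /í/ at 13 rightward: 14 /í/ is itself a trigger — this domain ends here.
From /í/ at 14 rightward: 15 /o/ → H; bound reached.
From /í/ at 17 rightward: word edge.
Targets with no active source: positions 4 5 6 7 8 9 10 11 stay [-high tone].
H positions on the surface: 13 14 15 17.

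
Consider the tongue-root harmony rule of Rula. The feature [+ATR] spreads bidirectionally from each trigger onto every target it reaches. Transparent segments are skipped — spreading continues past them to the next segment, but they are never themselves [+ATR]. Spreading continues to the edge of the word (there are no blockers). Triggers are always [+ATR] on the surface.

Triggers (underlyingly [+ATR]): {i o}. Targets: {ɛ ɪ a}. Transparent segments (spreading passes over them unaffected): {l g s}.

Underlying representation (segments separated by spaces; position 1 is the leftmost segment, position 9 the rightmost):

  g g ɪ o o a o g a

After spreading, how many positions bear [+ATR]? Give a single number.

6

From /o/ at 4 rightward: 5 /o/ is itself a trigger — this domain ends here.
From /o/ at 4 leftward: 3 /ɪ/ → [+ATR]; 2 /g/ transparent; 1 /g/ transparent; word edge.
From /o/ at 5 rightward: 6 /a/ → [+ATR]; 7 /o/ is itself a trigger — this domain ends here.
From /o/ at 5 leftward: 4 /o/ is itself a trigger — this domain ends here.
From /o/ at 7 rightward: 8 /g/ transparent; 9 /a/ → [+ATR]; word edge.
From /o/ at 7 leftward: 6 /a/ → [+ATR]; 5 /o/ is itself a trigger — this domain ends here.
[+ATR] positions on the surface: 3 4 5 6 7 9.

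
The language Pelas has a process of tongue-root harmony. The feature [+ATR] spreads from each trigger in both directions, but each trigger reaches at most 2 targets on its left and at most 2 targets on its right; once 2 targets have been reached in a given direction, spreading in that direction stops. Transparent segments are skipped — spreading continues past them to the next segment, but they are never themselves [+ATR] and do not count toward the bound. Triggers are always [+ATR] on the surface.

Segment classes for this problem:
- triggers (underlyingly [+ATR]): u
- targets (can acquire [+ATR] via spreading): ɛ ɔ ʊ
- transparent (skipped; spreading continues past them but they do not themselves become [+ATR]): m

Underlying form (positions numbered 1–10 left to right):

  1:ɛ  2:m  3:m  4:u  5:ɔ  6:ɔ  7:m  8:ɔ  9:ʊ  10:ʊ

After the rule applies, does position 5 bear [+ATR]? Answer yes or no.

yes

From /u/ at 4 rightward: 5 /ɔ/ → [+ATR]; 6 /ɔ/ → [+ATR]; bound reached.
From /u/ at 4 leftward: 3 /m/ transparent; 2 /m/ transparent; 1 /ɛ/ → [+ATR]; word edge.
Targets with no active source: positions 8 9 10 stay [-ATR].
[+ATR] positions on the surface: 1 4 5 6.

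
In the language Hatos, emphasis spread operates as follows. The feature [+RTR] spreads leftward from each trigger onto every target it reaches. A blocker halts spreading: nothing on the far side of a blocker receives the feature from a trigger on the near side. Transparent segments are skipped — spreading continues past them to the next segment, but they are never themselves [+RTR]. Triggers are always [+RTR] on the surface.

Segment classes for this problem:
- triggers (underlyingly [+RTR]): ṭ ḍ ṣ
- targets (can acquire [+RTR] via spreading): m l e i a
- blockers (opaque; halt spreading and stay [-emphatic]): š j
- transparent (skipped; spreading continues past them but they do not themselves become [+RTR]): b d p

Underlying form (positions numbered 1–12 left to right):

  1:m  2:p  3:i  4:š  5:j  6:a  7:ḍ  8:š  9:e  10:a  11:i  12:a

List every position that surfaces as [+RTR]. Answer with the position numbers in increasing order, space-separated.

From /ḍ/ at 7 leftward: 6 /a/ → [+RTR]; 5 /j/ blocks.
Targets with no active source: positions 1 3 9 10 11 12 stay [-emphatic].

6 7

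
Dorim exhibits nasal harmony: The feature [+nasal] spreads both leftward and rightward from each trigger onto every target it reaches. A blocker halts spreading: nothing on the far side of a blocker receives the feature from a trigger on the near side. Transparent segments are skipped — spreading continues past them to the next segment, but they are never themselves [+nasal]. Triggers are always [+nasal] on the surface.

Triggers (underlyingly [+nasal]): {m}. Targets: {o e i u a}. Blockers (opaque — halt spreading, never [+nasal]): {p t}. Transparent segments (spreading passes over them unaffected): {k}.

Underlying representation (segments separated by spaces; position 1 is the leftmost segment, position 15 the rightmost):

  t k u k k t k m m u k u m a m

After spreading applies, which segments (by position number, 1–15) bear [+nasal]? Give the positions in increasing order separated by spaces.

8 9 10 12 13 14 15

From /m/ at 8 rightward: 9 /m/ is itself a trigger — this domain ends here.
From /m/ at 8 leftward: 7 /k/ transparent; 6 /t/ blocks.
From /m/ at 9 rightward: 10 /u/ → [+nasal]; 11 /k/ transparent; 12 /u/ → [+nasal]; 13 /m/ is itself a trigger — this domain ends here.
From /m/ at 9 leftward: 8 /m/ is itself a trigger — this domain ends here.
From /m/ at 13 rightward: 14 /a/ → [+nasal]; 15 /m/ is itself a trigger — this domain ends here.
From /m/ at 13 leftward: 12 /u/ → [+nasal]; 11 /k/ transparent; 10 /u/ → [+nasal]; 9 /m/ is itself a trigger — this domain ends here.
From /m/ at 15 rightward: word edge.
From /m/ at 15 leftward: 14 /a/ → [+nasal]; 13 /m/ is itself a trigger — this domain ends here.
Target with no active source: position 3 stays [-nasal].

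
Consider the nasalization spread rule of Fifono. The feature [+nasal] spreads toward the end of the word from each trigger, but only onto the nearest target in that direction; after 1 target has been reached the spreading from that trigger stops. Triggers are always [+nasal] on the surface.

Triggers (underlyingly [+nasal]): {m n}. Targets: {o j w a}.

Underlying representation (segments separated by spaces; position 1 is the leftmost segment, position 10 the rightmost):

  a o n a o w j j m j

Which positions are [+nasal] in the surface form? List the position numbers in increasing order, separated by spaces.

From /n/ at 3 rightward: 4 /a/ → [+nasal]; bound reached.
From /m/ at 9 rightward: 10 /j/ → [+nasal]; bound reached.
Targets with no active source: positions 1 2 5 6 7 8 stay [-nasal].

3 4 9 10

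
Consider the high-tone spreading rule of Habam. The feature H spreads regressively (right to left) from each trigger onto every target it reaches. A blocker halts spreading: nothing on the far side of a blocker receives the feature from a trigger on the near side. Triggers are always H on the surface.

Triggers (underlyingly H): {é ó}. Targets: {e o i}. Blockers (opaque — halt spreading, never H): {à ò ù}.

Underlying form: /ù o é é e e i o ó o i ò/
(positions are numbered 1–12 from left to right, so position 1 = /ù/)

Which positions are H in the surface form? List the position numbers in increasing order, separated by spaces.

From /é/ at 3 leftward: 2 /o/ → H; 1 /ù/ blocks.
From /é/ at 4 leftward: 3 /é/ is itself a trigger — this domain ends here.
From /ó/ at 9 leftward: 8 /o/ → H; 7 /i/ → H; 6 /e/ → H; 5 /e/ → H; 4 /é/ is itself a trigger — this domain ends here.
Targets with no active source: positions 10 11 stay [-high tone].

2 3 4 5 6 7 8 9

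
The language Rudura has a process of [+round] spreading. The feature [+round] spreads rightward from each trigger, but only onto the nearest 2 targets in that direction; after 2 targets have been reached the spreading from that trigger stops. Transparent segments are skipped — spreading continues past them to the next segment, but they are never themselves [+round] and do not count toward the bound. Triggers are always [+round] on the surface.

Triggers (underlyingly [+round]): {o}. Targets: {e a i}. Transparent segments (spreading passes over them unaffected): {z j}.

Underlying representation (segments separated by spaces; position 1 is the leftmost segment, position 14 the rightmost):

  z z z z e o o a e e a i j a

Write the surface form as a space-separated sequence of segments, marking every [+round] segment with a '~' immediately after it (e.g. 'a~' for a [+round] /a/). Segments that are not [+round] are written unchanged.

z z z z e o~ o~ a~ e~ e a i j a

From /o/ at 6 rightward: 7 /o/ is itself a trigger — this domain ends here.
From /o/ at 7 rightward: 8 /a/ → [+round]; 9 /e/ → [+round]; bound reached.
Targets with no active source: positions 5 10 11 12 14 stay [-round].
[+round] positions on the surface: 6 7 8 9.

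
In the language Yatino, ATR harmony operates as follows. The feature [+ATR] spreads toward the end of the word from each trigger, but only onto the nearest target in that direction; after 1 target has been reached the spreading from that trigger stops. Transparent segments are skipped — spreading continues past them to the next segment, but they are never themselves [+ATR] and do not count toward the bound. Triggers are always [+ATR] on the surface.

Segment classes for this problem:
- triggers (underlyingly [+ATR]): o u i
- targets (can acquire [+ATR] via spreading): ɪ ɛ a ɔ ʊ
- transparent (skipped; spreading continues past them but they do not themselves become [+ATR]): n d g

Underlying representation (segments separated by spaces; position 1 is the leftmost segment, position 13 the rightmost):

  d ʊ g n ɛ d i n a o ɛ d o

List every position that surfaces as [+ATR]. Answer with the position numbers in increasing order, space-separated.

7 9 10 11 13

From /i/ at 7 rightward: 8 /n/ transparent; 9 /a/ → [+ATR]; bound reached.
From /o/ at 10 rightward: 11 /ɛ/ → [+ATR]; bound reached.
From /o/ at 13 rightward: word edge.
Targets with no active source: positions 2 5 stay [-ATR].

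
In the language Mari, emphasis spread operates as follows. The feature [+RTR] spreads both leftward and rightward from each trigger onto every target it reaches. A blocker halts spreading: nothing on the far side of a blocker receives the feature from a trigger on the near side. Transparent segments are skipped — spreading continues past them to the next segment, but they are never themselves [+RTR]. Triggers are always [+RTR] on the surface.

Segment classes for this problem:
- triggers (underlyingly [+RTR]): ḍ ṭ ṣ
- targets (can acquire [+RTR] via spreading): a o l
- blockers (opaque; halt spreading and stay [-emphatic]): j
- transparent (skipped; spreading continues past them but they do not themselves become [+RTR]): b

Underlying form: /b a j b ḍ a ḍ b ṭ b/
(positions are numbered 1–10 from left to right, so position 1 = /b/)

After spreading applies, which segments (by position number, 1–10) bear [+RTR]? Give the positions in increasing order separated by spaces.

From /ḍ/ at 5 rightward: 6 /a/ → [+RTR]; 7 /ḍ/ is itself a trigger — this domain ends here.
From /ḍ/ at 5 leftward: 4 /b/ transparent; 3 /j/ blocks.
From /ḍ/ at 7 rightward: 8 /b/ transparent; 9 /ṭ/ is itself a trigger — this domain ends here.
From /ḍ/ at 7 leftward: 6 /a/ → [+RTR]; 5 /ḍ/ is itself a trigger — this domain ends here.
From /ṭ/ at 9 rightward: 10 /b/ transparent; word edge.
From /ṭ/ at 9 leftward: 8 /b/ transparent; 7 /ḍ/ is itself a trigger — this domain ends here.
Target with no active source: position 2 stays [-emphatic].

5 6 7 9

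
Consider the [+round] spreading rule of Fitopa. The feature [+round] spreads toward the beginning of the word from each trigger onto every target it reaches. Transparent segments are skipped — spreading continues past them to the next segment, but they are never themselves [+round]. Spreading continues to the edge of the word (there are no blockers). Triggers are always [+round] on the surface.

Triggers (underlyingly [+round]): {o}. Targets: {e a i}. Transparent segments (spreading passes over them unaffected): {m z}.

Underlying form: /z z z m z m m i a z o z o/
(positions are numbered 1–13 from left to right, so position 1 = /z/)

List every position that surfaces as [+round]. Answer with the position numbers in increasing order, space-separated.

8 9 11 13

From /o/ at 11 leftward: 10 /z/ transparent; 9 /a/ → [+round]; 8 /i/ → [+round]; 7 /m/ transparent; 6 /m/ transparent; 5 /z/ transparent; 4 /m/ transparent; 3 /z/ transparent; 2 /z/ transparent; 1 /z/ transparent; word edge.
From /o/ at 13 leftward: 12 /z/ transparent; 11 /o/ is itself a trigger — this domain ends here.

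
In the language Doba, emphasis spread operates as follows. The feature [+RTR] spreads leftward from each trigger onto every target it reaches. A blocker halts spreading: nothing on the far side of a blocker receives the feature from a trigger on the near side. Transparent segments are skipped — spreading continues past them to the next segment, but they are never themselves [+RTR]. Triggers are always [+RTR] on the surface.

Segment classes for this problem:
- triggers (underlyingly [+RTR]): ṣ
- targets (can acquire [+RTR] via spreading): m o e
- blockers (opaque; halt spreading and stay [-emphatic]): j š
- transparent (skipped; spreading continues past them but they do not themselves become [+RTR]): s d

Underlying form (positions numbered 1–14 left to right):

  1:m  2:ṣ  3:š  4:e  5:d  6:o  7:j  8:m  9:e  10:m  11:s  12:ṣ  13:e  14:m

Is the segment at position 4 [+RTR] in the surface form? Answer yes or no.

From /ṣ/ at 2 leftward: 1 /m/ → [+RTR]; word edge.
From /ṣ/ at 12 leftward: 11 /s/ transparent; 10 /m/ → [+RTR]; 9 /e/ → [+RTR]; 8 /m/ → [+RTR]; 7 /j/ blocks.
Targets with no active source: positions 4 6 13 14 stay [-emphatic].
[+RTR] positions on the surface: 1 2 8 9 10 12.

no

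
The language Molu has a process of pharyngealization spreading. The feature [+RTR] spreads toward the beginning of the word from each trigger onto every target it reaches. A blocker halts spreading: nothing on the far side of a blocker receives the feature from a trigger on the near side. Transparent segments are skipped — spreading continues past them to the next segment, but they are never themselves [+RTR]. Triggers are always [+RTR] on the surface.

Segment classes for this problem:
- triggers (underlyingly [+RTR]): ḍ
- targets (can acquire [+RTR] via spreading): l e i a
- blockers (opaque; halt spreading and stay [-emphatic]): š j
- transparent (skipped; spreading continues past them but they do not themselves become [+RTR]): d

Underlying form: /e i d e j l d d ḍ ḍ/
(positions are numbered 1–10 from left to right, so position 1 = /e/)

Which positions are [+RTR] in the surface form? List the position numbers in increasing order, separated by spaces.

6 9 10

From /ḍ/ at 9 leftward: 8 /d/ transparent; 7 /d/ transparent; 6 /l/ → [+RTR]; 5 /j/ blocks.
From /ḍ/ at 10 leftward: 9 /ḍ/ is itself a trigger — this domain ends here.
Targets with no active source: positions 1 2 4 stay [-emphatic].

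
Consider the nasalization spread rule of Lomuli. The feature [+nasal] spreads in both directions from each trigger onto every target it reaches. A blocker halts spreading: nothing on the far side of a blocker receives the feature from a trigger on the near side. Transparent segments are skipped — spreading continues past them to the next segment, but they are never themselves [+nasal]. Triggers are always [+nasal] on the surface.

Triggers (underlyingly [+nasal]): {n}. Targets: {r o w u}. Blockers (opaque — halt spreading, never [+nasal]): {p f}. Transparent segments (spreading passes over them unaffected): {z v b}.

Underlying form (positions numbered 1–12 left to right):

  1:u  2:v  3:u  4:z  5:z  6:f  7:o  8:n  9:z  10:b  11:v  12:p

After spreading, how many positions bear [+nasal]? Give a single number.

From /n/ at 8 rightward: 9 /z/ transparent; 10 /b/ transparent; 11 /v/ transparent; 12 /p/ blocks.
From /n/ at 8 leftward: 7 /o/ → [+nasal]; 6 /f/ blocks.
Targets with no active source: positions 1 3 stay [-nasal].
[+nasal] positions on the surface: 7 8.

2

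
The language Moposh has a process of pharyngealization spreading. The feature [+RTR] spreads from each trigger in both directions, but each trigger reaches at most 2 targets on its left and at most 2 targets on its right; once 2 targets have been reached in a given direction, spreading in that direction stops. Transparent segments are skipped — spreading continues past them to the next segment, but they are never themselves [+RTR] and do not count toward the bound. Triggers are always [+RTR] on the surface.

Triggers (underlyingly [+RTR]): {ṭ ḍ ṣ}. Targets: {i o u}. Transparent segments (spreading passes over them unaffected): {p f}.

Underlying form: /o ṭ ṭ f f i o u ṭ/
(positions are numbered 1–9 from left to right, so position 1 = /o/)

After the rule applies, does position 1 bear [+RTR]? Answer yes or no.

yes

From /ṭ/ at 2 rightward: 3 /ṭ/ is itself a trigger — this domain ends here.
From /ṭ/ at 2 leftward: 1 /o/ → [+RTR]; word edge.
From /ṭ/ at 3 rightward: 4 /f/ transparent; 5 /f/ transparent; 6 /i/ → [+RTR]; 7 /o/ → [+RTR]; bound reached.
From /ṭ/ at 3 leftward: 2 /ṭ/ is itself a trigger — this domain ends here.
From /ṭ/ at 9 rightward: word edge.
From /ṭ/ at 9 leftward: 8 /u/ → [+RTR]; 7 /o/ → [+RTR]; bound reached.
[+RTR] positions on the surface: 1 2 3 6 7 8 9.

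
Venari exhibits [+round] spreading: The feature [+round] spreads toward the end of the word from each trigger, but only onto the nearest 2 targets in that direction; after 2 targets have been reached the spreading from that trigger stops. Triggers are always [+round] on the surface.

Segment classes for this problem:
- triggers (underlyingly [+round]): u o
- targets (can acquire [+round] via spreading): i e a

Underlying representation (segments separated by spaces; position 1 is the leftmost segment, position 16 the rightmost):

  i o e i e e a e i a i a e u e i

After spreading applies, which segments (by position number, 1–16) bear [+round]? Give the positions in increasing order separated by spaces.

2 3 4 14 15 16

From /o/ at 2 rightward: 3 /e/ → [+round]; 4 /i/ → [+round]; bound reached.
From /u/ at 14 rightward: 15 /e/ → [+round]; 16 /i/ → [+round]; bound reached.
Targets with no active source: positions 1 5 6 7 8 9 10 11 12 13 stay [-round].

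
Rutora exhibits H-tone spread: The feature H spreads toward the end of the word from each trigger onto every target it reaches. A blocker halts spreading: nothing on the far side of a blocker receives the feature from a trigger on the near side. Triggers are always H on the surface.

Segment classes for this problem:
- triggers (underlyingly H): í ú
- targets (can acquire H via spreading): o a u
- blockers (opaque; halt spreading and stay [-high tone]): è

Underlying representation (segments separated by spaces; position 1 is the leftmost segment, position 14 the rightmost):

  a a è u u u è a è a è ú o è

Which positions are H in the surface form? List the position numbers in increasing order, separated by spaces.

12 13

From /ú/ at 12 rightward: 13 /o/ → H; 14 /è/ blocks.
Targets with no active source: positions 1 2 4 5 6 8 10 stay [-high tone].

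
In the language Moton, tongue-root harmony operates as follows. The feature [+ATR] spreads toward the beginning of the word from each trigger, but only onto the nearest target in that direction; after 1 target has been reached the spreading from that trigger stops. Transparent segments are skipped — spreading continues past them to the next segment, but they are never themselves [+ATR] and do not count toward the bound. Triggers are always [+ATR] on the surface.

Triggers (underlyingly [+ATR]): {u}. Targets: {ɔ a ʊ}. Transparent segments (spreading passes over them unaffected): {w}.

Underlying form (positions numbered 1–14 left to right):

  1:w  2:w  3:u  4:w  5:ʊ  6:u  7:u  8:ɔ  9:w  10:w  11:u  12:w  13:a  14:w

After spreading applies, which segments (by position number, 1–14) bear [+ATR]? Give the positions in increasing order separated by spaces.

3 5 6 7 8 11

From /u/ at 3 leftward: 2 /w/ transparent; 1 /w/ transparent; word edge.
From /u/ at 6 leftward: 5 /ʊ/ → [+ATR]; bound reached.
From /u/ at 7 leftward: 6 /u/ is itself a trigger — this domain ends here.
From /u/ at 11 leftward: 10 /w/ transparent; 9 /w/ transparent; 8 /ɔ/ → [+ATR]; bound reached.
Target with no active source: position 13 stays [-ATR].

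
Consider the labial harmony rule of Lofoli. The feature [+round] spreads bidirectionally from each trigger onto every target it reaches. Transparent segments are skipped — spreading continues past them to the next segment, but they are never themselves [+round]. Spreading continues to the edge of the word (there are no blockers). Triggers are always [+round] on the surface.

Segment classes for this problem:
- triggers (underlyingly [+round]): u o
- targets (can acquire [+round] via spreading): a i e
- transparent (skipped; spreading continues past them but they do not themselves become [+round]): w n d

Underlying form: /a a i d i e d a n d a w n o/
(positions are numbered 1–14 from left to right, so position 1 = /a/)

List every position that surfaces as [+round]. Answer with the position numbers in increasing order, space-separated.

1 2 3 5 6 8 11 14

From /o/ at 14 rightward: word edge.
From /o/ at 14 leftward: 13 /n/ transparent; 12 /w/ transparent; 11 /a/ → [+round]; 10 /d/ transparent; 9 /n/ transparent; 8 /a/ → [+round]; 7 /d/ transparent; 6 /e/ → [+round]; 5 /i/ → [+round]; 4 /d/ transparent; 3 /i/ → [+round]; 2 /a/ → [+round]; 1 /a/ → [+round]; word edge.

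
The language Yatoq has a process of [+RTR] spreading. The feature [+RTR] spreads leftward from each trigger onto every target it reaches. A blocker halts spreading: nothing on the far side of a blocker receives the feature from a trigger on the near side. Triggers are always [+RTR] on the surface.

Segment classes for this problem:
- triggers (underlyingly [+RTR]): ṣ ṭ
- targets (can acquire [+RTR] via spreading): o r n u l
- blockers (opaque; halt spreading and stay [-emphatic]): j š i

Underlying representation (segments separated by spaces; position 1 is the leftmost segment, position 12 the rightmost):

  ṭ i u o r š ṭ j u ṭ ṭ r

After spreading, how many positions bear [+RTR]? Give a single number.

From /ṭ/ at 1 leftward: word edge.
From /ṭ/ at 7 leftward: 6 /š/ blocks.
From /ṭ/ at 10 leftward: 9 /u/ → [+RTR]; 8 /j/ blocks.
From /ṭ/ at 11 leftward: 10 /ṭ/ is itself a trigger — this domain ends here.
Targets with no active source: positions 3 4 5 12 stay [-emphatic].
[+RTR] positions on the surface: 1 7 9 10 11.

5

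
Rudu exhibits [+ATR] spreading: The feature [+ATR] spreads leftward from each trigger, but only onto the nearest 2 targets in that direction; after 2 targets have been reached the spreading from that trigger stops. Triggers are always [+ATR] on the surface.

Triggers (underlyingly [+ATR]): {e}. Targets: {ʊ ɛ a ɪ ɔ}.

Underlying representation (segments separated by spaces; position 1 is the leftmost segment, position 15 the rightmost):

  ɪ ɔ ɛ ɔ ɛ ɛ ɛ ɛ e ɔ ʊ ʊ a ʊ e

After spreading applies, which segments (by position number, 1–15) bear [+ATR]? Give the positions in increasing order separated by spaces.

7 8 9 13 14 15

From /e/ at 9 leftward: 8 /ɛ/ → [+ATR]; 7 /ɛ/ → [+ATR]; bound reached.
From /e/ at 15 leftward: 14 /ʊ/ → [+ATR]; 13 /a/ → [+ATR]; bound reached.
Targets with no active source: positions 1 2 3 4 5 6 10 11 12 stay [-ATR].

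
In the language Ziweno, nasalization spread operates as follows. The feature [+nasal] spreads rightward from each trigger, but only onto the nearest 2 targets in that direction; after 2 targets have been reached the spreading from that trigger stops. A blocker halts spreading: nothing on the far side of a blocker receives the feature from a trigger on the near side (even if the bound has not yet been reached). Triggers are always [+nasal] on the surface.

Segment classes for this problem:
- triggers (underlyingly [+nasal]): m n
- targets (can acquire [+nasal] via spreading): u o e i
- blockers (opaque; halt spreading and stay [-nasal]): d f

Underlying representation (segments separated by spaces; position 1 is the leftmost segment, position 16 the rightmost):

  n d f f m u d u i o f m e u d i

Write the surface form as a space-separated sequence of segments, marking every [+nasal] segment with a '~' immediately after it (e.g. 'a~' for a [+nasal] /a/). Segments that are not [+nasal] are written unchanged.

n~ d f f m~ u~ d u i o f m~ e~ u~ d i

From /n/ at 1 rightward: 2 /d/ blocks.
From /m/ at 5 rightward: 6 /u/ → [+nasal]; 7 /d/ blocks.
From /m/ at 12 rightward: 13 /e/ → [+nasal]; 14 /u/ → [+nasal]; bound reached.
Targets with no active source: positions 8 9 10 16 stay [-nasal].
[+nasal] positions on the surface: 1 5 6 12 13 14.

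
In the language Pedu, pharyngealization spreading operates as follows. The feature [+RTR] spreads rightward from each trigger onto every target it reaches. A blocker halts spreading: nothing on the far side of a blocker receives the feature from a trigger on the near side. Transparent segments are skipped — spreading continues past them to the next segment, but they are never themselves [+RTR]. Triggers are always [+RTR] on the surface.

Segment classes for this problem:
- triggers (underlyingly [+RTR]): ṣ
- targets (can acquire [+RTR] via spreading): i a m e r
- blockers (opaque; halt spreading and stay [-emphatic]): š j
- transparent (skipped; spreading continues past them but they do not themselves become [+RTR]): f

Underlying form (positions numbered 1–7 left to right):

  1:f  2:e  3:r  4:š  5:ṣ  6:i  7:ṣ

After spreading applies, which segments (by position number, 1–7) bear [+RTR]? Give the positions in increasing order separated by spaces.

From /ṣ/ at 5 rightward: 6 /i/ → [+RTR]; 7 /ṣ/ is itself a trigger — this domain ends here.
From /ṣ/ at 7 rightward: word edge.
Targets with no active source: positions 2 3 stay [-emphatic].

5 6 7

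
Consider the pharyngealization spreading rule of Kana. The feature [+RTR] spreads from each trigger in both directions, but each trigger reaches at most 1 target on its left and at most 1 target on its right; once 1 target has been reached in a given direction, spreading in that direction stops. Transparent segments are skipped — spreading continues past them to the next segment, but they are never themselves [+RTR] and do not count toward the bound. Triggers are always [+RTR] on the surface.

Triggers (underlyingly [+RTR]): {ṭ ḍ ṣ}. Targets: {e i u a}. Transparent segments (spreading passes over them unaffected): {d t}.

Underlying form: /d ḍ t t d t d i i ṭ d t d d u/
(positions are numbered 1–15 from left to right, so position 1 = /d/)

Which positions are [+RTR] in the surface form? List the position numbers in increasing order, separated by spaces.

2 8 9 10 15

From /ḍ/ at 2 rightward: 3 /t/ transparent; 4 /t/ transparent; 5 /d/ transparent; 6 /t/ transparent; 7 /d/ transparent; 8 /i/ → [+RTR]; bound reached.
From /ḍ/ at 2 leftward: 1 /d/ transparent; word edge.
From /ṭ/ at 10 rightward: 11 /d/ transparent; 12 /t/ transparent; 13 /d/ transparent; 14 /d/ transparent; 15 /u/ → [+RTR]; bound reached.
From /ṭ/ at 10 leftward: 9 /i/ → [+RTR]; bound reached.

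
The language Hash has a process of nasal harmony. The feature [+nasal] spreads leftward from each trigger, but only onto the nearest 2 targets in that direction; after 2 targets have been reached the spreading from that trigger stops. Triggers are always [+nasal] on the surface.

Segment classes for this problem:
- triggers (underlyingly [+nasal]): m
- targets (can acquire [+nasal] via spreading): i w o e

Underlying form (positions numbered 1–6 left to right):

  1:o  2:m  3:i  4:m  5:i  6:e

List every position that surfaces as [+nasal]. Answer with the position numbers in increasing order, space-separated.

1 2 3 4

From /m/ at 2 leftward: 1 /o/ → [+nasal]; word edge.
From /m/ at 4 leftward: 3 /i/ → [+nasal]; 2 /m/ is itself a trigger — this domain ends here.
Targets with no active source: positions 5 6 stay [-nasal].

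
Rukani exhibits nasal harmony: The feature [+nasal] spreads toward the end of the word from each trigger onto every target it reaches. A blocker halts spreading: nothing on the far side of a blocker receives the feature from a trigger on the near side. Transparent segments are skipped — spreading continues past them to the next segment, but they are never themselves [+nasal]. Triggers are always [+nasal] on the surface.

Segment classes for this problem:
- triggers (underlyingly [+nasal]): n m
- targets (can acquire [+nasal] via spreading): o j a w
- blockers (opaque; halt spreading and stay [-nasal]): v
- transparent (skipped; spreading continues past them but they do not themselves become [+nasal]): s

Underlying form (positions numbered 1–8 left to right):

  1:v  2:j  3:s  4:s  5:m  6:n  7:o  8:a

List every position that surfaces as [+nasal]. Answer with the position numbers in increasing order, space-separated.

From /m/ at 5 rightward: 6 /n/ is itself a trigger — this domain ends here.
From /n/ at 6 rightward: 7 /o/ → [+nasal]; 8 /a/ → [+nasal]; word edge.
Target with no active source: position 2 stays [-nasal].

5 6 7 8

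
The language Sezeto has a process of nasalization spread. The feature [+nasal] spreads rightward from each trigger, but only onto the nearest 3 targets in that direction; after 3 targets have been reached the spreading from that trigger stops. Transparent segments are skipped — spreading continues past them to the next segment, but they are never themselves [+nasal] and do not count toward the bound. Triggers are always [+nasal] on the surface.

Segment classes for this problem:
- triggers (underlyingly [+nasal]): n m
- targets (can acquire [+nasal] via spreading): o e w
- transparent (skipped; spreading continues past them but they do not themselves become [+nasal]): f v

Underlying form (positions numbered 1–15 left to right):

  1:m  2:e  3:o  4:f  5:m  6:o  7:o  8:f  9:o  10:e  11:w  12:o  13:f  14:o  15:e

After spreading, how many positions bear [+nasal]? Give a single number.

From /m/ at 1 rightward: 2 /e/ → [+nasal]; 3 /o/ → [+nasal]; 4 /f/ transparent; 5 /m/ is itself a trigger — this domain ends here.
From /m/ at 5 rightward: 6 /o/ → [+nasal]; 7 /o/ → [+nasal]; 8 /f/ transparent; 9 /o/ → [+nasal]; bound reached.
Targets with no active source: positions 10 11 12 14 15 stay [-nasal].
[+nasal] positions on the surface: 1 2 3 5 6 7 9.

7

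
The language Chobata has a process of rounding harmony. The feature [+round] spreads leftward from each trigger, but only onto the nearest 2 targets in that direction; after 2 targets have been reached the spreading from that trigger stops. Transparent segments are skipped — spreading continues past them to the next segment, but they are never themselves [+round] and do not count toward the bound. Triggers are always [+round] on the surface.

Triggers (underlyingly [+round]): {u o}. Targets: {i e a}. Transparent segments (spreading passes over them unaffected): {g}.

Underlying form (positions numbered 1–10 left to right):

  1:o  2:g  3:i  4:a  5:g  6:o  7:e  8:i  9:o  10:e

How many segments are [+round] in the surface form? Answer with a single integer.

From /o/ at 1 leftward: word edge.
From /o/ at 6 leftward: 5 /g/ transparent; 4 /a/ → [+round]; 3 /i/ → [+round]; bound reached.
From /o/ at 9 leftward: 8 /i/ → [+round]; 7 /e/ → [+round]; bound reached.
Target with no active source: position 10 stays [-round].
[+round] positions on the surface: 1 3 4 6 7 8 9.

7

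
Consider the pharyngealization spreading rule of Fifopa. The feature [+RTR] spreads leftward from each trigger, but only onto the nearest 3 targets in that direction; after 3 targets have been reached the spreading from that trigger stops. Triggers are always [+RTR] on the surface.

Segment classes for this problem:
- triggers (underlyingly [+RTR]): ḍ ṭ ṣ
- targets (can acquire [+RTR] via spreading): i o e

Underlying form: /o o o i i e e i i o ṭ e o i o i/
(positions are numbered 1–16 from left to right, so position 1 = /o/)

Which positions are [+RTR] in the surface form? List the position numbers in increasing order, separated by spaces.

8 9 10 11

From /ṭ/ at 11 leftward: 10 /o/ → [+RTR]; 9 /i/ → [+RTR]; 8 /i/ → [+RTR]; bound reached.
Targets with no active source: positions 1 2 3 4 5 6 7 12 13 14 15 16 stay [-emphatic].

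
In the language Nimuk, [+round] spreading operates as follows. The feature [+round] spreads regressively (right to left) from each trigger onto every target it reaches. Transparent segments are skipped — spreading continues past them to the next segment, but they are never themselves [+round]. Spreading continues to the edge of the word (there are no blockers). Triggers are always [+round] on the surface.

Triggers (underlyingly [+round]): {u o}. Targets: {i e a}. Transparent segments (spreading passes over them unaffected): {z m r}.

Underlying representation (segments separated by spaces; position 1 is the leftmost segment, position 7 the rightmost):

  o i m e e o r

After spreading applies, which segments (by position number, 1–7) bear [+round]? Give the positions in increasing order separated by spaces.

1 2 4 5 6

From /o/ at 1 leftward: word edge.
From /o/ at 6 leftward: 5 /e/ → [+round]; 4 /e/ → [+round]; 3 /m/ transparent; 2 /i/ → [+round]; 1 /o/ is itself a trigger — this domain ends here.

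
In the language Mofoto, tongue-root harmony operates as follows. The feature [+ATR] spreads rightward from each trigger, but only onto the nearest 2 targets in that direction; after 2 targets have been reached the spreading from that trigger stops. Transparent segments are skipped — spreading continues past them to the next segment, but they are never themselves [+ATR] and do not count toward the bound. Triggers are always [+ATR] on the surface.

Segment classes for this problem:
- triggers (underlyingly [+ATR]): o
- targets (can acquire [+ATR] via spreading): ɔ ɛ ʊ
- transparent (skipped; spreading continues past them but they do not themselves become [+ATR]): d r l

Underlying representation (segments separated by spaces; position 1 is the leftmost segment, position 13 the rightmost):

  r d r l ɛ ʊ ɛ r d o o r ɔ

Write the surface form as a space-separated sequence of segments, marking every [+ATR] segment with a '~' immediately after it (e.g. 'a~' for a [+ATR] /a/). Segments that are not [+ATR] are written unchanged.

r d r l ɛ ʊ ɛ r d o~ o~ r ɔ~

From /o/ at 10 rightward: 11 /o/ is itself a trigger — this domain ends here.
From /o/ at 11 rightward: 12 /r/ transparent; 13 /ɔ/ → [+ATR]; word edge.
Targets with no active source: positions 5 6 7 stay [-ATR].
[+ATR] positions on the surface: 10 11 13.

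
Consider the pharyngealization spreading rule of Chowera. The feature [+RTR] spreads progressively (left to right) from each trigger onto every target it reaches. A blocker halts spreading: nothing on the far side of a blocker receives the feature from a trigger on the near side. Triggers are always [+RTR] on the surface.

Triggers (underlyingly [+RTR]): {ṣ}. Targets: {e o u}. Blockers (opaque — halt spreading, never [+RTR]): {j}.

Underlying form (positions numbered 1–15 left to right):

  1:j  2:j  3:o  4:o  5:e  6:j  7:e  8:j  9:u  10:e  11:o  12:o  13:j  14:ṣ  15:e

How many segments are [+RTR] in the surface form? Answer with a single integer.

2

From /ṣ/ at 14 rightward: 15 /e/ → [+RTR]; word edge.
Targets with no active source: positions 3 4 5 7 9 10 11 12 stay [-emphatic].
[+RTR] positions on the surface: 14 15.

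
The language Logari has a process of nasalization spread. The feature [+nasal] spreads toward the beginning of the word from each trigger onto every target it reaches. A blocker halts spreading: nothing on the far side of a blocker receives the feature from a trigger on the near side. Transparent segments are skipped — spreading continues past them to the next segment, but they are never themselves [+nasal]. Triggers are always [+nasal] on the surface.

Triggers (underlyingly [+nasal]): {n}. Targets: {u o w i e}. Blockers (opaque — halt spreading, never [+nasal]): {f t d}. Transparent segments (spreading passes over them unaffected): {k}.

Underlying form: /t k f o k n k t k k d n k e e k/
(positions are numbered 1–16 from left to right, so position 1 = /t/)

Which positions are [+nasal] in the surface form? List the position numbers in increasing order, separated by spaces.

4 6 12

From /n/ at 6 leftward: 5 /k/ transparent; 4 /o/ → [+nasal]; 3 /f/ blocks.
From /n/ at 12 leftward: 11 /d/ blocks.
Targets with no active source: positions 14 15 stay [-nasal].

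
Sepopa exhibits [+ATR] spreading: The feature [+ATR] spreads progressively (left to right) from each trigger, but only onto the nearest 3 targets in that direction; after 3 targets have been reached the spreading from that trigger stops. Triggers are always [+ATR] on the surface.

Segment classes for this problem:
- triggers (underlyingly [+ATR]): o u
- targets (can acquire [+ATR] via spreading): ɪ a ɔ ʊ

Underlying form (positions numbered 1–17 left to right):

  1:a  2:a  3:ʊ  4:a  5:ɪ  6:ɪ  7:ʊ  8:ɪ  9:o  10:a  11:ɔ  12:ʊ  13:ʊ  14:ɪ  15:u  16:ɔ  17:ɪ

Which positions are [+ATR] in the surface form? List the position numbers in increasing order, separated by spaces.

9 10 11 12 15 16 17

From /o/ at 9 rightward: 10 /a/ → [+ATR]; 11 /ɔ/ → [+ATR]; 12 /ʊ/ → [+ATR]; bound reached.
From /u/ at 15 rightward: 16 /ɔ/ → [+ATR]; 17 /ɪ/ → [+ATR]; word edge.
Targets with no active source: positions 1 2 3 4 5 6 7 8 13 14 stay [-ATR].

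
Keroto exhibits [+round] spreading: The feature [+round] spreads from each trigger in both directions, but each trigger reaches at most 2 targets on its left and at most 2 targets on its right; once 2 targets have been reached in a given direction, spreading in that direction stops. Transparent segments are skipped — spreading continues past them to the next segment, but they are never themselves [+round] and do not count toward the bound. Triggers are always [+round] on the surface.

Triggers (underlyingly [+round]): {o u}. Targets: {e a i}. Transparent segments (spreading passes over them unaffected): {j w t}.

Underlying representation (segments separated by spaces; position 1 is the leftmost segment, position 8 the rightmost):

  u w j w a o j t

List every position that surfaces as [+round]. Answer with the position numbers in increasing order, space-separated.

1 5 6

From /u/ at 1 rightward: 2 /w/ transparent; 3 /j/ transparent; 4 /w/ transparent; 5 /a/ → [+round]; 6 /o/ is itself a trigger — this domain ends here.
From /u/ at 1 leftward: word edge.
From /o/ at 6 rightward: 7 /j/ transparent; 8 /t/ transparent; word edge.
From /o/ at 6 leftward: 5 /a/ → [+round]; 4 /w/ transparent; 3 /j/ transparent; 2 /w/ transparent; 1 /u/ is itself a trigger — this domain ends here.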